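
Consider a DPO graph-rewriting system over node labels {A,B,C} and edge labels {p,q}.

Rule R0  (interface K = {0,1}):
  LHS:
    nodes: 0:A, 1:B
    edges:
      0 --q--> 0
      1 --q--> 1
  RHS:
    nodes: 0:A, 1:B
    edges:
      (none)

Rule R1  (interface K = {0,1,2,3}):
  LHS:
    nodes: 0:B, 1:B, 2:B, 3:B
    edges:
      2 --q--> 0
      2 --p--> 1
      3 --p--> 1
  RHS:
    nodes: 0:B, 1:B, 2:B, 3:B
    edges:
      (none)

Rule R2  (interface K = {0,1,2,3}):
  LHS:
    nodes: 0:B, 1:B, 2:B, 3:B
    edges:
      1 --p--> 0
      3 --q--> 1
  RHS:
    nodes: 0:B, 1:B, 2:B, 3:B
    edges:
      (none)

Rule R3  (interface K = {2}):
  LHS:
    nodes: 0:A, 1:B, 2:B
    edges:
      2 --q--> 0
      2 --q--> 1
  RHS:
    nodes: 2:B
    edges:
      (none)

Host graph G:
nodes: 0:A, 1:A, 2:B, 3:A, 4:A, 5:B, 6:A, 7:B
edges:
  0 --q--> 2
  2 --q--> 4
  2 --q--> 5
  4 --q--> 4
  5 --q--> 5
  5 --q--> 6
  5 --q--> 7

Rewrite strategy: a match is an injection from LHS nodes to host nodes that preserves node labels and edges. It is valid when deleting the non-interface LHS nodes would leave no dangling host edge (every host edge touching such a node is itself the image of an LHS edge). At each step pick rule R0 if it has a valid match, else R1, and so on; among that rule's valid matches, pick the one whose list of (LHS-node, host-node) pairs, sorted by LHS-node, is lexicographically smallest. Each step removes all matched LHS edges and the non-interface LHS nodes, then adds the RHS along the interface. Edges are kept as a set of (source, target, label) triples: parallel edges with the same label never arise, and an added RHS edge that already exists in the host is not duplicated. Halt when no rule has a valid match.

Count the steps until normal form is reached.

initial: |V|=8 |E|=7  E = 0-q->2 2-q->4 2-q->5 4-q->4 5-q->5 5-q->6 5-q->7
step 1: apply R0 at {0↦4, 1↦5}  → |V|=8 |E|=5  E = 0-q->2 2-q->4 2-q->5 5-q->6 5-q->7
step 2: apply R3 at {0↦6, 1↦7, 2↦5}  → |V|=6 |E|=3  E = 0-q->2 2-q->4 2-q->5
step 3: apply R3 at {0↦4, 1↦5, 2↦2}  → |V|=4 |E|=1  E = 0-q->2
final graph: no rule applies after step 3

Answer: 3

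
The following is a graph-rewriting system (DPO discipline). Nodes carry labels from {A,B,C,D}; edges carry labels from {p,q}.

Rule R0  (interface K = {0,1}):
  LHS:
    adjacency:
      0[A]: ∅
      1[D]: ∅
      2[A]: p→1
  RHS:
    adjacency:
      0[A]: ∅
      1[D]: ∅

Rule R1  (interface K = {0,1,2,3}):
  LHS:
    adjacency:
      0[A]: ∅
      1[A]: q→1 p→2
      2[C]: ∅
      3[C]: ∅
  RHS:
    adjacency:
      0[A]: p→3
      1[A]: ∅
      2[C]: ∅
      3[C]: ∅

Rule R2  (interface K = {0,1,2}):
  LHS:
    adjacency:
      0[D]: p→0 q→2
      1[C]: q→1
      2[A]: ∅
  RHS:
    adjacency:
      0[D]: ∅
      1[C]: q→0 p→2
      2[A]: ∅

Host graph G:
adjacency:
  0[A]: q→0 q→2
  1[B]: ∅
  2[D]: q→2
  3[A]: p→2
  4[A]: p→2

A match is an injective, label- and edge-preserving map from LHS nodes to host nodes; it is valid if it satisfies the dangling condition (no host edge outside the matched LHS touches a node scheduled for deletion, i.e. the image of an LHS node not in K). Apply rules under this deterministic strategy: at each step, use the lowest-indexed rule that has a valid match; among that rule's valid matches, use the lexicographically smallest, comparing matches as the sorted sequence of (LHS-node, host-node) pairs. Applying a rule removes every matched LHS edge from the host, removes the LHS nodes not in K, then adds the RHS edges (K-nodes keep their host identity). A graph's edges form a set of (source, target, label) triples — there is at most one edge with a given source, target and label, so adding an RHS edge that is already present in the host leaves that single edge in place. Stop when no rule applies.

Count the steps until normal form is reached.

Answer: 2

Derivation:
start.  V:5 E:5  edges: 0-q->0 0-q->2 2-q->2 3-p->2 4-p->2
1. fire R0 via {0↦0, 1↦2, 2↦3}  →  V:4 E:4  edges: 0-q->0 0-q->2 2-q->2 4-p->2
2. fire R0 via {0↦0, 1↦2, 2↦4}  →  V:3 E:3  edges: 0-q->0 0-q->2 2-q->2
normal form: no rule applies after step 2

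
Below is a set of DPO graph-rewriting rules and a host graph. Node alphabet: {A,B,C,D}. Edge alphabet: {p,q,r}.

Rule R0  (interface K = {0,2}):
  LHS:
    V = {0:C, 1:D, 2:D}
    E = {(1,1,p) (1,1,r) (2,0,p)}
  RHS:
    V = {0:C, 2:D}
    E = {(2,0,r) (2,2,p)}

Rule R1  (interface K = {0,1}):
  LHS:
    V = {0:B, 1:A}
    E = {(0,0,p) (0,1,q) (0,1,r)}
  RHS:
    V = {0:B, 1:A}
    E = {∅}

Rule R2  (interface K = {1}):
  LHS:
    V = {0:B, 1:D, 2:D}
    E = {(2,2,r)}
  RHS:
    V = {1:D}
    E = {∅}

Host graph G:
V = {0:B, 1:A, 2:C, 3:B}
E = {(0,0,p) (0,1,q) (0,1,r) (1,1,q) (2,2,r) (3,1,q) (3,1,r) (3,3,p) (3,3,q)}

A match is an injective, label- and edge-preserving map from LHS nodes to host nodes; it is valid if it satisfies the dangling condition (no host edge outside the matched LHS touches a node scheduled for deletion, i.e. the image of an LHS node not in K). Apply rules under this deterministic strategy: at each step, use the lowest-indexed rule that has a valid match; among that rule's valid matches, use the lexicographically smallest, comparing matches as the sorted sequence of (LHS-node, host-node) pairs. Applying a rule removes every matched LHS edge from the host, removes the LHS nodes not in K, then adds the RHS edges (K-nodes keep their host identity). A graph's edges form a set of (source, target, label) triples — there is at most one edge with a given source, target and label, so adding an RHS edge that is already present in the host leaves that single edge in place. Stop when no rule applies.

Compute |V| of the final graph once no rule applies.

Answer: 4

Derivation:
start.  V:4 E:9  edges: 0-p->0 0-q->1 0-r->1 1-q->1 2-r->2 3-q->1 3-r->1 3-p->3 3-q->3
1. fire R1 via {0↦0, 1↦1}  →  V:4 E:6  edges: 1-q->1 2-r->2 3-q->1 3-r->1 3-p->3 3-q->3
2. fire R1 via {0↦3, 1↦1}  →  V:4 E:3  edges: 1-q->1 2-r->2 3-q->3
normal form: no rule applies after step 2
NF nodes: {0:B, 1:A, 2:C, 3:B}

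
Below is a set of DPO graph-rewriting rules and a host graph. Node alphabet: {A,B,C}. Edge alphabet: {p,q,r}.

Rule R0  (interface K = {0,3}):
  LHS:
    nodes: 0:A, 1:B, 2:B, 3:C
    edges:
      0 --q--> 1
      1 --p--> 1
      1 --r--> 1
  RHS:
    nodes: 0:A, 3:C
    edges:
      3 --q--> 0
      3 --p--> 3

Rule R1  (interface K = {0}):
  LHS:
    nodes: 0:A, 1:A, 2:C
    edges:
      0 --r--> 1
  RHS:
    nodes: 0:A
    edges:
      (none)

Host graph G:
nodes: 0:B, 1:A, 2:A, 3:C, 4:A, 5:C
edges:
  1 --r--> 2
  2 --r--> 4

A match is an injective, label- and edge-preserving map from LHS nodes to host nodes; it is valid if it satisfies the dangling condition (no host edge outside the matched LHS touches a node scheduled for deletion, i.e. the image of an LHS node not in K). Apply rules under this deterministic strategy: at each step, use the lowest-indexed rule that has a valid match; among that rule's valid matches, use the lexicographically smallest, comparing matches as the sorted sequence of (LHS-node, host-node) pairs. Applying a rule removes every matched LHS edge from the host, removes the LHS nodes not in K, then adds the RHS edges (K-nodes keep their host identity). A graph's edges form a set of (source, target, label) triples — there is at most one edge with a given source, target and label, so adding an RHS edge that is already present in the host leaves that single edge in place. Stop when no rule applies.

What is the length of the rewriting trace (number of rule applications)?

Answer: 2

Steps:
[0] host  ⇒  6 nodes, 2 edges  {1-r->2 2-r->4}
[1] R1 @ {0↦2, 1↦4, 2↦3}  ⇒  4 nodes, 1 edges  {1-r->2}
[2] R1 @ {0↦1, 1↦2, 2↦5}  ⇒  2 nodes, 0 edges  {∅}
final graph: no rule applies after step 2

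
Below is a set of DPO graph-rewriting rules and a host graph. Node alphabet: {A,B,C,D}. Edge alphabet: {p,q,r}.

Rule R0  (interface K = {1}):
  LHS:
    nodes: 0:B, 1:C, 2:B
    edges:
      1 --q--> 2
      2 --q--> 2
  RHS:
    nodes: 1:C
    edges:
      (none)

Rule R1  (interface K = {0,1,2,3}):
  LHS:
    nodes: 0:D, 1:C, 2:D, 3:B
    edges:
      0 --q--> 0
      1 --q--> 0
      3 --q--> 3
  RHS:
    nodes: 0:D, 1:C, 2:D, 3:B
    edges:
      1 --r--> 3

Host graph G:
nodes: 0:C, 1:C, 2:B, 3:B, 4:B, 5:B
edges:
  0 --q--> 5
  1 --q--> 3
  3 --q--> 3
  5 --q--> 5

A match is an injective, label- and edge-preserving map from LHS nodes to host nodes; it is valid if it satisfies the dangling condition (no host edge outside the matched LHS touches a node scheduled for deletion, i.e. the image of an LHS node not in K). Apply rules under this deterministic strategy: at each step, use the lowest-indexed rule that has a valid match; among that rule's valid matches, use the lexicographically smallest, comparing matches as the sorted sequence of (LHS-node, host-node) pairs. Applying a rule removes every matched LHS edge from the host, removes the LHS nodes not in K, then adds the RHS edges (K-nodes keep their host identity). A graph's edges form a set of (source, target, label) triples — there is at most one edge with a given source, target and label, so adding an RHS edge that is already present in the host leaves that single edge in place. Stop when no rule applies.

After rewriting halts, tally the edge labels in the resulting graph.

Answer: (no edges)

Derivation:
initial: |V|=6 |E|=4  E = 0-q->5 1-q->3 3-q->3 5-q->5
step 1: apply R0 at {0↦2, 1↦0, 2↦5}  → |V|=4 |E|=2  E = 1-q->3 3-q->3
step 2: apply R0 at {0↦4, 1↦1, 2↦3}  → |V|=2 |E|=0  E = ∅
halt: no rule applies after step 2
NF edges: []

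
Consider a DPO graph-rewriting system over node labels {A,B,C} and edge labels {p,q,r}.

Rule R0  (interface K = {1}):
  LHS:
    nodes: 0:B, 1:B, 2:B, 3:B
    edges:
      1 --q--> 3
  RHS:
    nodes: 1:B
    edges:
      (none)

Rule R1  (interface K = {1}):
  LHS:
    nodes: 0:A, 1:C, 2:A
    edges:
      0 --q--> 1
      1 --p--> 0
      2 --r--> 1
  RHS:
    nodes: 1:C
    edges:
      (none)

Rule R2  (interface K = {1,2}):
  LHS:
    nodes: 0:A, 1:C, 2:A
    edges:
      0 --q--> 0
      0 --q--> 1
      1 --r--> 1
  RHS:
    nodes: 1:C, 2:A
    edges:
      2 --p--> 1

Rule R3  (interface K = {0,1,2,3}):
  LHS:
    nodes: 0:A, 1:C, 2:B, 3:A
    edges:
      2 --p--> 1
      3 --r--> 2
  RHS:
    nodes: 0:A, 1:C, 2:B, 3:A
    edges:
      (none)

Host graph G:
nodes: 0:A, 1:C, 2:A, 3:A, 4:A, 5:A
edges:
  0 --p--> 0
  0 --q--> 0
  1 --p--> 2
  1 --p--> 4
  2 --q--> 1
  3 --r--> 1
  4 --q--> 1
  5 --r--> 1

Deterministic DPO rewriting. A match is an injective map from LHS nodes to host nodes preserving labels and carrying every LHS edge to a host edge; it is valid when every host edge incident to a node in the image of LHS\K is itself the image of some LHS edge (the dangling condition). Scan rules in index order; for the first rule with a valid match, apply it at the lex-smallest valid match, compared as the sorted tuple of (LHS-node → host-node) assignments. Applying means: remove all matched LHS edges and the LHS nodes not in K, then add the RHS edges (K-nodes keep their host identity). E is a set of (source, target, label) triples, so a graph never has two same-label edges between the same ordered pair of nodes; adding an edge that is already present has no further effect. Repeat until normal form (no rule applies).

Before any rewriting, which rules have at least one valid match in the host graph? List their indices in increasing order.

Answer: [R1]

Steps:
R0: no valid match — LHS pattern not found
R1: 4 valid matches — {0↦2, 1↦1, 2↦3}, {0↦2, 1↦1, 2↦5}, {0↦4, 1↦1, 2↦3} (+1 more)
R2: no valid match — LHS pattern not found
R3: no valid match — LHS pattern not found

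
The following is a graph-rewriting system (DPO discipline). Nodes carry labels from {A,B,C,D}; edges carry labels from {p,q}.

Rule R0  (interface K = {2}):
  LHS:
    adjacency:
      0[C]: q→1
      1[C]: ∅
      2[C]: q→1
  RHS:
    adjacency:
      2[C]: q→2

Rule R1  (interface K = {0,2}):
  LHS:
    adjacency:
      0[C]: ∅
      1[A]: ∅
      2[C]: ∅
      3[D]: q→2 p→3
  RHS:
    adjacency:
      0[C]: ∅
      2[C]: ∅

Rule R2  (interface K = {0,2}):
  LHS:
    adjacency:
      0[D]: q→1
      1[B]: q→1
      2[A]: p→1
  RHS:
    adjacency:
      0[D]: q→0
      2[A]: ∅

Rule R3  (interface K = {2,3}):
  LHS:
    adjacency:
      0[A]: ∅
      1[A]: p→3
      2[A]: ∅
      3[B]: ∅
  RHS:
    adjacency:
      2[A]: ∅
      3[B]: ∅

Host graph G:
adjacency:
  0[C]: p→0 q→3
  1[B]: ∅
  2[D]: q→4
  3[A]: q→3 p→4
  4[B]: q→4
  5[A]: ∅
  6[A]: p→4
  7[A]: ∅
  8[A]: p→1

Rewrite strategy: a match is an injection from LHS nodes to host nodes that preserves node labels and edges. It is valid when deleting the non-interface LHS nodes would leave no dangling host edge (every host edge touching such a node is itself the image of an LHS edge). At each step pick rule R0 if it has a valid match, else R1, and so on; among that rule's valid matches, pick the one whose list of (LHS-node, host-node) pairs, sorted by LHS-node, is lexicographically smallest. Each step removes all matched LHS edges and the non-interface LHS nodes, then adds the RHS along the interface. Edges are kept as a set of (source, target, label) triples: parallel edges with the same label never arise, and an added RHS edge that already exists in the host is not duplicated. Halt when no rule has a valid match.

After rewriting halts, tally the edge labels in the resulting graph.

Answer: p:1 q:3

Derivation:
start.  V:9 E:8  edges: 0-p->0 0-q->3 2-q->4 3-q->3 3-p->4 4-q->4 6-p->4 8-p->1
1. fire R3 via {0↦5, 1↦6, 2↦3, 3↦4}  →  V:7 E:7  edges: 0-p->0 0-q->3 2-q->4 3-q->3 3-p->4 4-q->4 8-p->1
2. fire R2 via {0↦2, 1↦4, 2↦3}  →  V:6 E:5  edges: 0-p->0 0-q->3 2-q->2 3-q->3 8-p->1
3. fire R3 via {0↦7, 1↦8, 2↦3, 3↦1}  →  V:4 E:4  edges: 0-p->0 0-q->3 2-q->2 3-q->3
halt: no rule applies after step 3
NF edges: [(0, 0, 'p'), (0, 3, 'q'), (2, 2, 'q'), (3, 3, 'q')]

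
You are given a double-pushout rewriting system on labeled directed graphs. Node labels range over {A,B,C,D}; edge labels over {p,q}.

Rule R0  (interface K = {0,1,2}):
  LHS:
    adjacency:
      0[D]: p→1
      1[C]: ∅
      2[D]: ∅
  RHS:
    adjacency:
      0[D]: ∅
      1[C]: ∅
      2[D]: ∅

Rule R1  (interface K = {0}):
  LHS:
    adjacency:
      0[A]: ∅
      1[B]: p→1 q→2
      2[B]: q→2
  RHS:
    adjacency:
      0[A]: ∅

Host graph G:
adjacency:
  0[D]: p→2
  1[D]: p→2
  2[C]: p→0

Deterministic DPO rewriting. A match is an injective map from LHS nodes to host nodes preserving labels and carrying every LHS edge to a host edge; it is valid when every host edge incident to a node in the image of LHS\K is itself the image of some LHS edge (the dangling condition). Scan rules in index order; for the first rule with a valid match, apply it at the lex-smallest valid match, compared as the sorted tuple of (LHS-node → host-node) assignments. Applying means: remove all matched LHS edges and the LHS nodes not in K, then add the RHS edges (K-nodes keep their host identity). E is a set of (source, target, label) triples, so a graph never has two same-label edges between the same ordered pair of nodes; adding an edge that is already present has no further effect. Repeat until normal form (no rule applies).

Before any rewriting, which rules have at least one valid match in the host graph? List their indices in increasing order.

Answer: [R0]

Derivation:
R0: 2 valid matches — {0↦0, 1↦2, 2↦1}, {0↦1, 1↦2, 2↦0}
R1: no valid match — LHS pattern not found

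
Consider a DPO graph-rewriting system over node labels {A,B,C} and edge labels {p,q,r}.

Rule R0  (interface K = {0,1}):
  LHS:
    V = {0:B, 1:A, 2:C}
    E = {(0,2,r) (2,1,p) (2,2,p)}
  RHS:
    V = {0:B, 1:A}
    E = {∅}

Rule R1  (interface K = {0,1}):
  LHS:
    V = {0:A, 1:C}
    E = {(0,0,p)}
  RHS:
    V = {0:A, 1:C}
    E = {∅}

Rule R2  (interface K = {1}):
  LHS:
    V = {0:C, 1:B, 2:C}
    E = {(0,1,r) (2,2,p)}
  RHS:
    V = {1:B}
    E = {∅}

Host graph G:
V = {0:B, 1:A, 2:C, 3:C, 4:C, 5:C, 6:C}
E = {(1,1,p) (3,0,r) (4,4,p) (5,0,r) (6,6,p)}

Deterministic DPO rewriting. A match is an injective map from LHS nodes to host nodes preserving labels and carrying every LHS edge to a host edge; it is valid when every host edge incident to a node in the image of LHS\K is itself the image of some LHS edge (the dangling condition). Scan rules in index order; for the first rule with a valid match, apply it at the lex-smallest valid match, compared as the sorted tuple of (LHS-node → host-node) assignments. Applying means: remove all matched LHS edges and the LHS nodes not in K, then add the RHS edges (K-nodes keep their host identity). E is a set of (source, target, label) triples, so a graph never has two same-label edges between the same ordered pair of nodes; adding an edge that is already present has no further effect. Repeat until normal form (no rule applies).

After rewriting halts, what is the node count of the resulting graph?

[0] host  ⇒  7 nodes, 5 edges  {1-p->1 3-r->0 4-p->4 5-r->0 6-p->6}
[1] R1 @ {0↦1, 1↦2}  ⇒  7 nodes, 4 edges  {3-r->0 4-p->4 5-r->0 6-p->6}
[2] R2 @ {0↦3, 1↦0, 2↦4}  ⇒  5 nodes, 2 edges  {5-r->0 6-p->6}
[3] R2 @ {0↦5, 1↦0, 2↦6}  ⇒  3 nodes, 0 edges  {∅}
final graph: no rule applies after step 3
NF nodes: {0:B, 1:A, 2:C}

Answer: 3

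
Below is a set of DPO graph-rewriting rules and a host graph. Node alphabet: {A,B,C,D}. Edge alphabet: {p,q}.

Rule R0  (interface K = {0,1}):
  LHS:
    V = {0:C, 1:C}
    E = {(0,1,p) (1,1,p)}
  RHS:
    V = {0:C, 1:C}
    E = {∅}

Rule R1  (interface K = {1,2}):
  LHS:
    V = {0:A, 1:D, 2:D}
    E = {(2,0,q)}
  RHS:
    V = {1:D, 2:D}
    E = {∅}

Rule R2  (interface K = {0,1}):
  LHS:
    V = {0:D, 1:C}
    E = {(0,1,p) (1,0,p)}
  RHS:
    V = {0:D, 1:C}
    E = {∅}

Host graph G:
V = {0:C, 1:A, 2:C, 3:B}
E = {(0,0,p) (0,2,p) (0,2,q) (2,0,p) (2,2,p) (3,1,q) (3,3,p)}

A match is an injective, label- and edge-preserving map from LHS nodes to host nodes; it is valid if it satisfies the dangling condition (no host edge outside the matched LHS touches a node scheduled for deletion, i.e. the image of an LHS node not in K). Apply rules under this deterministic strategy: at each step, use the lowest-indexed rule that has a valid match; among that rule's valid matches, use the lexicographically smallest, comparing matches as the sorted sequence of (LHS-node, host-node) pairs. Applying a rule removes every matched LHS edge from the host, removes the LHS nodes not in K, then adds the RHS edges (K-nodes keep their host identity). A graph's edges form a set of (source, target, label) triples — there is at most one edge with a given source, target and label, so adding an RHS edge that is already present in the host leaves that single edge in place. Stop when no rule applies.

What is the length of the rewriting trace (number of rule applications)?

Answer: 2

Rewrite trace:
start.  V:4 E:7  edges: 0-p->0 0-p->2 0-q->2 2-p->0 2-p->2 3-q->1 3-p->3
1. fire R0 via {0↦0, 1↦2}  →  V:4 E:5  edges: 0-p->0 0-q->2 2-p->0 3-q->1 3-p->3
2. fire R0 via {0↦2, 1↦0}  →  V:4 E:3  edges: 0-q->2 3-q->1 3-p->3
halt: no rule applies after step 2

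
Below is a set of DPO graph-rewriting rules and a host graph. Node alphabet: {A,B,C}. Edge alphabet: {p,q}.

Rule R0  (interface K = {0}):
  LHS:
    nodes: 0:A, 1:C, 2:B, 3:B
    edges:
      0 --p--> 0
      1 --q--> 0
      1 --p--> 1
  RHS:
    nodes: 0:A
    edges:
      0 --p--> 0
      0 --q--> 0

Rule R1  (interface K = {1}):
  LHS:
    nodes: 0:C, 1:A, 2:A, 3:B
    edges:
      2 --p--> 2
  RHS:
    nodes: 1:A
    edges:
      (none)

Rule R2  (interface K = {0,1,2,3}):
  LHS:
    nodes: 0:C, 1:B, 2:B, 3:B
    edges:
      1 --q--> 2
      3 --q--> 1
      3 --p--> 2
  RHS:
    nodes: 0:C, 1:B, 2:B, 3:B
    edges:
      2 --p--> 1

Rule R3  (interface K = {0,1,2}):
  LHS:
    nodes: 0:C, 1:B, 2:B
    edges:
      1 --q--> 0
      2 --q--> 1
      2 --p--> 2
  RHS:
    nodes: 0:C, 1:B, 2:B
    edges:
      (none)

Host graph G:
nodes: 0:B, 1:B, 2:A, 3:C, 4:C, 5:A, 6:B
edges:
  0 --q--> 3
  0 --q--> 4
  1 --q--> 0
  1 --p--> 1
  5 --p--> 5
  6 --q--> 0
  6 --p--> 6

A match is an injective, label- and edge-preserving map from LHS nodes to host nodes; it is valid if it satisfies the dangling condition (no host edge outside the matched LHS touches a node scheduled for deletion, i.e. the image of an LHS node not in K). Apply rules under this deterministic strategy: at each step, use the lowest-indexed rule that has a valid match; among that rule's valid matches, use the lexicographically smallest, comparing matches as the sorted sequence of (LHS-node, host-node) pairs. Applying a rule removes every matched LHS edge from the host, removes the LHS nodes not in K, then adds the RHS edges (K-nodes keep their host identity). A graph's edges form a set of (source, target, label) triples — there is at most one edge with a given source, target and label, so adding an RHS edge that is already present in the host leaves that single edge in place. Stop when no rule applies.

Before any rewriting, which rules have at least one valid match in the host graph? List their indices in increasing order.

Answer: [R3]

Steps:
R0: no valid match — LHS pattern not found
R1: no valid match — 6 raw matches, all fail dangling condition
R2: no valid match — LHS pattern not found
R3: 4 valid matches — {0↦3, 1↦0, 2↦1}, {0↦3, 1↦0, 2↦6}, {0↦4, 1↦0, 2↦1} (+1 more)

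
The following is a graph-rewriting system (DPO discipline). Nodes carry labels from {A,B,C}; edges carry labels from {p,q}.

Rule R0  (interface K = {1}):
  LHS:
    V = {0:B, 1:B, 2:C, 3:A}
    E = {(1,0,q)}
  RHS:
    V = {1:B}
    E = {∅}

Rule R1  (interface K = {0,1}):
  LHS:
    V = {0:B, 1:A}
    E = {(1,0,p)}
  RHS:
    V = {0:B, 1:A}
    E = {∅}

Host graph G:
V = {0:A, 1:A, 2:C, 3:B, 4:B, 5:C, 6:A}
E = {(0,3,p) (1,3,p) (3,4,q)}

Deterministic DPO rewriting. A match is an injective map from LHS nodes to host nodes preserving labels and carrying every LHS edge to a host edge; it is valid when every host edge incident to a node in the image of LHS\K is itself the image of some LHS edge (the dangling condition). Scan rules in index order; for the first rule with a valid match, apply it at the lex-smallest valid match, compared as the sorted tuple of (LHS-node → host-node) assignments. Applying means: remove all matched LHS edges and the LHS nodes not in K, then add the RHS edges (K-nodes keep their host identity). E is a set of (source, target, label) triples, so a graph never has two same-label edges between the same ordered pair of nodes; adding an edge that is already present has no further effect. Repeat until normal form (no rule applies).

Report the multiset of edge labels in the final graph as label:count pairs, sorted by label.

start.  V:7 E:3  edges: 0-p->3 1-p->3 3-q->4
1. fire R0 via {0↦4, 1↦3, 2↦2, 3↦6}  →  V:4 E:2  edges: 0-p->3 1-p->3
2. fire R1 via {0↦3, 1↦0}  →  V:4 E:1  edges: 1-p->3
3. fire R1 via {0↦3, 1↦1}  →  V:4 E:0  edges: ∅
normal form: no rule applies after step 3
NF edges: []

Answer: (no edges)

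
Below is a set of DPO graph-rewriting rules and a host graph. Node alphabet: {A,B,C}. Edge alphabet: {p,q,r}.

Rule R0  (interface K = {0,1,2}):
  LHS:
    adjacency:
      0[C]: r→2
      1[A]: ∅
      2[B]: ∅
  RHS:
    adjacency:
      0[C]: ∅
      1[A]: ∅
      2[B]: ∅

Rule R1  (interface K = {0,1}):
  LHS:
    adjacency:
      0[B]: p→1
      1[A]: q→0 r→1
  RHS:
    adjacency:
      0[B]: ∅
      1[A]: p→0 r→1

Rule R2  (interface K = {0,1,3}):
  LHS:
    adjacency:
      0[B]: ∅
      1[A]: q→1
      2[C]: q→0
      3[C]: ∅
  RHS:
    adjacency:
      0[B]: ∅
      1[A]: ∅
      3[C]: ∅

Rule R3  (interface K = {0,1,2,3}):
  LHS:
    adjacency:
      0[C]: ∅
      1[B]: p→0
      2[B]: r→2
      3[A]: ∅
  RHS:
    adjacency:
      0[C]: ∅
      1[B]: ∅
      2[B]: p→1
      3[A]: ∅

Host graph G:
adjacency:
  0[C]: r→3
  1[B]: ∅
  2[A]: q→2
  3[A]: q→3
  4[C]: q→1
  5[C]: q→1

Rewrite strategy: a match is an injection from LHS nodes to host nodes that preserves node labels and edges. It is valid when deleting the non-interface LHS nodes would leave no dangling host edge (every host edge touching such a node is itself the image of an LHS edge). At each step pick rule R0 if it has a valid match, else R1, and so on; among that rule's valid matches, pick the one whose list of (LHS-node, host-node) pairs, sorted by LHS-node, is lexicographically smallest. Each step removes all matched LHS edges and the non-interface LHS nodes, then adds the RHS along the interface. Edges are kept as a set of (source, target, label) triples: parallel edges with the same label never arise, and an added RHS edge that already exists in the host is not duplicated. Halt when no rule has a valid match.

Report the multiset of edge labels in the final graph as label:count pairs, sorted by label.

start.  V:6 E:5  edges: 0-r->3 2-q->2 3-q->3 4-q->1 5-q->1
1. fire R2 via {0↦1, 1↦2, 2↦4, 3↦0}  →  V:5 E:3  edges: 0-r->3 3-q->3 5-q->1
2. fire R2 via {0↦1, 1↦3, 2↦5, 3↦0}  →  V:4 E:1  edges: 0-r->3
final graph: no rule applies after step 2
NF edges: [(0, 3, 'r')]

Answer: r:1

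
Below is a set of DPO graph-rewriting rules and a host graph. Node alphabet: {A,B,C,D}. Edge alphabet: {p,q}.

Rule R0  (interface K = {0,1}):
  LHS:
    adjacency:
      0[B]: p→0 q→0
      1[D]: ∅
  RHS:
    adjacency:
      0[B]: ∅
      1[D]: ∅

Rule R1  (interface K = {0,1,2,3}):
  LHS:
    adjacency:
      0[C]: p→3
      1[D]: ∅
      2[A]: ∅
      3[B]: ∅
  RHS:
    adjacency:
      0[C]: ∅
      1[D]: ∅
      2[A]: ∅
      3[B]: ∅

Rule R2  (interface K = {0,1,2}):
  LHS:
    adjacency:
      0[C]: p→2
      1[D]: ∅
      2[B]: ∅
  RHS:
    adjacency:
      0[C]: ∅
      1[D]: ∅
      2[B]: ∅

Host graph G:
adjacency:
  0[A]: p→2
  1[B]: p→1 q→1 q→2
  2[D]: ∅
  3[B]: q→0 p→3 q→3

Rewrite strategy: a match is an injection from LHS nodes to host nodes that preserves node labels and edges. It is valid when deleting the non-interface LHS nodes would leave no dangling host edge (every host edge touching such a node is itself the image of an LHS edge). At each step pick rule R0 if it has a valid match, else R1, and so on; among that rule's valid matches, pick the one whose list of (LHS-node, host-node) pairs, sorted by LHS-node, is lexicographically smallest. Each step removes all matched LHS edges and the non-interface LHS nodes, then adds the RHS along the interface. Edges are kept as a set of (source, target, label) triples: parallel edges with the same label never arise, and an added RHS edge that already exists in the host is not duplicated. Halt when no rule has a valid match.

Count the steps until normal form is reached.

start.  V:4 E:7  edges: 0-p->2 1-p->1 1-q->1 1-q->2 3-q->0 3-p->3 3-q->3
1. fire R0 via {0↦1, 1↦2}  →  V:4 E:5  edges: 0-p->2 1-q->2 3-q->0 3-p->3 3-q->3
2. fire R0 via {0↦3, 1↦2}  →  V:4 E:3  edges: 0-p->2 1-q->2 3-q->0
final graph: no rule applies after step 2

Answer: 2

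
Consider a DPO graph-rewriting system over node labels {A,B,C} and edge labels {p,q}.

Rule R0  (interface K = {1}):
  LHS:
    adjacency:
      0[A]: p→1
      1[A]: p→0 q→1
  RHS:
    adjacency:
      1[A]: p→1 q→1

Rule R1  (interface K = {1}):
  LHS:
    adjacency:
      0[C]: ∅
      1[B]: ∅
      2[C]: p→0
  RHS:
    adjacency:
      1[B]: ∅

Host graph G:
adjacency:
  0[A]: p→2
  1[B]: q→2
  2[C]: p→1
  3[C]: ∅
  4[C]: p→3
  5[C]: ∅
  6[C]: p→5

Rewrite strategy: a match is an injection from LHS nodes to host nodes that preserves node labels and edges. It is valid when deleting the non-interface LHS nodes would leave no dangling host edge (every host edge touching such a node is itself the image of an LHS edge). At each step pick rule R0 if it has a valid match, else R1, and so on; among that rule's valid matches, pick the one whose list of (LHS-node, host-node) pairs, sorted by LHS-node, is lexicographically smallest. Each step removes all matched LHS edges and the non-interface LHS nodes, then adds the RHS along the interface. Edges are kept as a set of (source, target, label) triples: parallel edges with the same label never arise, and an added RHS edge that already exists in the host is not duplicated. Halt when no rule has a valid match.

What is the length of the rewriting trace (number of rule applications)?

initial: |V|=7 |E|=5  E = 0-p->2 1-q->2 2-p->1 4-p->3 6-p->5
step 1: apply R1 at {0↦3, 1↦1, 2↦4}  → |V|=5 |E|=4  E = 0-p->2 1-q->2 2-p->1 6-p->5
step 2: apply R1 at {0↦5, 1↦1, 2↦6}  → |V|=3 |E|=3  E = 0-p->2 1-q->2 2-p->1
halt: no rule applies after step 2

Answer: 2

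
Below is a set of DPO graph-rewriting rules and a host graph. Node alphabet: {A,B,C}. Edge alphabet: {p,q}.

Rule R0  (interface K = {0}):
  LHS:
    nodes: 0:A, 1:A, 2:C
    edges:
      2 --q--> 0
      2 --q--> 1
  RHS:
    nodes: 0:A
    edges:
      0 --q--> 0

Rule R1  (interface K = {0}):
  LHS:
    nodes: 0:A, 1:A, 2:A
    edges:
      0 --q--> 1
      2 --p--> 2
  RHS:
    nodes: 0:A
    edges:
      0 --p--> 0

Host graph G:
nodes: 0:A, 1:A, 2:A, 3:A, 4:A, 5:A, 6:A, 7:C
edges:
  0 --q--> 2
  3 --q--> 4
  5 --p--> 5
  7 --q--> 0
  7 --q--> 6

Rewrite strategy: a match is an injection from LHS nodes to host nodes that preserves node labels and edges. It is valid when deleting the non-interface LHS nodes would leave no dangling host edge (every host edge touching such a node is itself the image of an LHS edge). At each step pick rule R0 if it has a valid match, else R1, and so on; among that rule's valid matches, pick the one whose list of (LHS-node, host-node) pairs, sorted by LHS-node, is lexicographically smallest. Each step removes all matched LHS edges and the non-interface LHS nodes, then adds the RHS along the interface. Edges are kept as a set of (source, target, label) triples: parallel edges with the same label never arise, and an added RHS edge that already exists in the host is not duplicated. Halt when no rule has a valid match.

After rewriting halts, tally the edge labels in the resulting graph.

initial: |V|=8 |E|=5  E = 0-q->2 3-q->4 5-p->5 7-q->0 7-q->6
step 1: apply R0 at {0↦0, 1↦6, 2↦7}  → |V|=6 |E|=4  E = 0-q->0 0-q->2 3-q->4 5-p->5
step 2: apply R1 at {0↦0, 1↦2, 2↦5}  → |V|=4 |E|=3  E = 0-p->0 0-q->0 3-q->4
normal form: no rule applies after step 2
NF edges: [(0, 0, 'p'), (0, 0, 'q'), (3, 4, 'q')]

Answer: p:1 q:2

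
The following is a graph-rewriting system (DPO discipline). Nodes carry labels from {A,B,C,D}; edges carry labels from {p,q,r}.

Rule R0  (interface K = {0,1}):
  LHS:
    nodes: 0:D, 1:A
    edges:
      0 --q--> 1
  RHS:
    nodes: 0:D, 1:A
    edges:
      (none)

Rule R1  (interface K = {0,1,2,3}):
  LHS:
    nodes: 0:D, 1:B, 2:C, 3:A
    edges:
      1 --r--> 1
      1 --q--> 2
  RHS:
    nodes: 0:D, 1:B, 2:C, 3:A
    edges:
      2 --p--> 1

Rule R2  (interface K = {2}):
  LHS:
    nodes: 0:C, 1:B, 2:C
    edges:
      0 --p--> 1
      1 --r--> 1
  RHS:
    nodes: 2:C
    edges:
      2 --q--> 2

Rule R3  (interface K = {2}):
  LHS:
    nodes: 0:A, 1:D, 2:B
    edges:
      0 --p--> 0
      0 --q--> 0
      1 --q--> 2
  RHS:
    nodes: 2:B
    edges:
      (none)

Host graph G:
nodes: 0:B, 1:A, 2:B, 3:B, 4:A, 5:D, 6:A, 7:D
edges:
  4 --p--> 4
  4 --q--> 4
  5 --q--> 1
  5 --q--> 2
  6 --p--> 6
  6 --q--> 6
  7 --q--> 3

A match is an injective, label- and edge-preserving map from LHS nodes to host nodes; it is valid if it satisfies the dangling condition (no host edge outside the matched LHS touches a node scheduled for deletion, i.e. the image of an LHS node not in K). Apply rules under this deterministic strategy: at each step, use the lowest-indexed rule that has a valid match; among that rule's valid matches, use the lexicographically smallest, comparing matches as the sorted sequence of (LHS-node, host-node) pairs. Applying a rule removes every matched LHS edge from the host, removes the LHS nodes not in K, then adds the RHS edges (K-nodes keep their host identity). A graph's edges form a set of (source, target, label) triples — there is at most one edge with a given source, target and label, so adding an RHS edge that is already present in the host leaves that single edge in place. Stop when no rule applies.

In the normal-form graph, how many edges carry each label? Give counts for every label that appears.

Answer: (no edges)

Steps:
start.  V:8 E:7  edges: 4-p->4 4-q->4 5-q->1 5-q->2 6-p->6 6-q->6 7-q->3
1. fire R0 via {0↦5, 1↦1}  →  V:8 E:6  edges: 4-p->4 4-q->4 5-q->2 6-p->6 6-q->6 7-q->3
2. fire R3 via {0↦4, 1↦5, 2↦2}  →  V:6 E:3  edges: 6-p->6 6-q->6 7-q->3
3. fire R3 via {0↦6, 1↦7, 2↦3}  →  V:4 E:0  edges: ∅
final graph: no rule applies after step 3
NF edges: []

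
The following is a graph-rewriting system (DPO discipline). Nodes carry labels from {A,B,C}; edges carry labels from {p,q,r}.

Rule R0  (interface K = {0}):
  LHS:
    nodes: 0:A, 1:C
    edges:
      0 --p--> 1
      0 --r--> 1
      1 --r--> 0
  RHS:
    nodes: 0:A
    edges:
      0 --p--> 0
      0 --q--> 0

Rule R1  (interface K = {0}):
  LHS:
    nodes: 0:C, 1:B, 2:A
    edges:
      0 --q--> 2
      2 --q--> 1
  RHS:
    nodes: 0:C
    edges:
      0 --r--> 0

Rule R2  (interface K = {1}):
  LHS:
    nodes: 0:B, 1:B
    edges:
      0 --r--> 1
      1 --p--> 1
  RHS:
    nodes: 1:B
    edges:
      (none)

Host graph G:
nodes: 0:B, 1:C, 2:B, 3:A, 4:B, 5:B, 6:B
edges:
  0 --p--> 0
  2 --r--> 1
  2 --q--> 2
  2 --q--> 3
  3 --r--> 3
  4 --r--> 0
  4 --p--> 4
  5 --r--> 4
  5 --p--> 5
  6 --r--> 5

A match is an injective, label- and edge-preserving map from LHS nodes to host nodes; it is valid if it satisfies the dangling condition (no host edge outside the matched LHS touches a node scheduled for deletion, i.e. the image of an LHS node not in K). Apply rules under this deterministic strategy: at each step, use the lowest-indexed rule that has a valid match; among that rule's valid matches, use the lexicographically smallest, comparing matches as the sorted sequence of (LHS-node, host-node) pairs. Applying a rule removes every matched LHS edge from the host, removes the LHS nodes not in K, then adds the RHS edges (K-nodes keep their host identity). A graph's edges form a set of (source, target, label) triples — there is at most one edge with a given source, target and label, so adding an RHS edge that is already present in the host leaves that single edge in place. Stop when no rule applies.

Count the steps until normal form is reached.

Answer: 3

Steps:
start.  V:7 E:10  edges: 0-p->0 2-r->1 2-q->2 2-q->3 3-r->3 4-r->0 4-p->4 5-r->4 5-p->5 6-r->5
1. fire R2 via {0↦6, 1↦5}  →  V:6 E:8  edges: 0-p->0 2-r->1 2-q->2 2-q->3 3-r->3 4-r->0 4-p->4 5-r->4
2. fire R2 via {0↦5, 1↦4}  →  V:5 E:6  edges: 0-p->0 2-r->1 2-q->2 2-q->3 3-r->3 4-r->0
3. fire R2 via {0↦4, 1↦0}  →  V:4 E:4  edges: 2-r->1 2-q->2 2-q->3 3-r->3
final graph: no rule applies after step 3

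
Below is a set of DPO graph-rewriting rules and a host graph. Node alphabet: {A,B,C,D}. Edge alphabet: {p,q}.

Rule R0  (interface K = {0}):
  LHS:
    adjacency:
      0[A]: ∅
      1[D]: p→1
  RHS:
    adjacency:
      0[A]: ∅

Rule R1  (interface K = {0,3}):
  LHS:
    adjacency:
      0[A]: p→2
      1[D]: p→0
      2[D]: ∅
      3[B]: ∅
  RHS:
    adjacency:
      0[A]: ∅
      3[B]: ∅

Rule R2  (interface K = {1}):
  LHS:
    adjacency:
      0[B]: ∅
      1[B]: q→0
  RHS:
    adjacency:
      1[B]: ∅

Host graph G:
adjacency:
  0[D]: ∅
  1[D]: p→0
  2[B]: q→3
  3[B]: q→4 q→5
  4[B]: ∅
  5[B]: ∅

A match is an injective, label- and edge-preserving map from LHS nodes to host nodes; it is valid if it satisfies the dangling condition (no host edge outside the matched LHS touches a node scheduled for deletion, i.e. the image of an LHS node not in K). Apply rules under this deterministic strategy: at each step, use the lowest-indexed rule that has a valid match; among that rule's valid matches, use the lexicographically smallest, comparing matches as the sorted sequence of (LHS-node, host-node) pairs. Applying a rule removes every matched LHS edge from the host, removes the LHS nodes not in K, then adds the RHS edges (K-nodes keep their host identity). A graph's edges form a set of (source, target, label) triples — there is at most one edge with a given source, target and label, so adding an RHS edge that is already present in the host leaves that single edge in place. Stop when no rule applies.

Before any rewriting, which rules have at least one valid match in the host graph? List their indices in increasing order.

R0: no valid match — LHS pattern not found
R1: no valid match — LHS pattern not found
R2: 2 valid matches — {0↦4, 1↦3}, {0↦5, 1↦3}

Answer: [R2]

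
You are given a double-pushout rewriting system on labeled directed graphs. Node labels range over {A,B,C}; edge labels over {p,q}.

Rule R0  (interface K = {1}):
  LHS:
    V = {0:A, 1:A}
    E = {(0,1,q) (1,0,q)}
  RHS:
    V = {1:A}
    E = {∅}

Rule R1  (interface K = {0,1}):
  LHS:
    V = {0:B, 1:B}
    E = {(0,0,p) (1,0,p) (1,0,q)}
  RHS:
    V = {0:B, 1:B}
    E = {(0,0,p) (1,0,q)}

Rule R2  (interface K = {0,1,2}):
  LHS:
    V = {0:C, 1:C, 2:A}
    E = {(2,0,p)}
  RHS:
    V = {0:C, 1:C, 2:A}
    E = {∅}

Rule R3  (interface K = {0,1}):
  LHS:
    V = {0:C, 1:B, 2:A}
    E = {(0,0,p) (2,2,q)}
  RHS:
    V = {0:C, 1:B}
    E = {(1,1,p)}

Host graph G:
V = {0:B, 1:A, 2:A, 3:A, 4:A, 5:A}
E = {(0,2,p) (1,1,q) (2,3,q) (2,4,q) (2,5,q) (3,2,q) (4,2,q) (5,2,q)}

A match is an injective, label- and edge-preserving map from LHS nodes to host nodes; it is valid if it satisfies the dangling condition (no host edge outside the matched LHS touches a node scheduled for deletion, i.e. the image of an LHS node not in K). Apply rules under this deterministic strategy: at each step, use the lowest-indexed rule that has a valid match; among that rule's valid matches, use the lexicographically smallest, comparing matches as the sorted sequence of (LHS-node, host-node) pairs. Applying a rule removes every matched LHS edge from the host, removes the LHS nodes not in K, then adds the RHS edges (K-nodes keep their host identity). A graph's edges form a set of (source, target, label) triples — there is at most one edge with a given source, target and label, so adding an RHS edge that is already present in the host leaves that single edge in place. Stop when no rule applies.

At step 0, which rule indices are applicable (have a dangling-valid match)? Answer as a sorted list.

R0: 3 valid matches — {0↦3, 1↦2}, {0↦4, 1↦2}, {0↦5, 1↦2}
R1: no valid match — LHS pattern not found
R2: no valid match — LHS pattern not found
R3: no valid match — LHS pattern not found

Answer: [R0]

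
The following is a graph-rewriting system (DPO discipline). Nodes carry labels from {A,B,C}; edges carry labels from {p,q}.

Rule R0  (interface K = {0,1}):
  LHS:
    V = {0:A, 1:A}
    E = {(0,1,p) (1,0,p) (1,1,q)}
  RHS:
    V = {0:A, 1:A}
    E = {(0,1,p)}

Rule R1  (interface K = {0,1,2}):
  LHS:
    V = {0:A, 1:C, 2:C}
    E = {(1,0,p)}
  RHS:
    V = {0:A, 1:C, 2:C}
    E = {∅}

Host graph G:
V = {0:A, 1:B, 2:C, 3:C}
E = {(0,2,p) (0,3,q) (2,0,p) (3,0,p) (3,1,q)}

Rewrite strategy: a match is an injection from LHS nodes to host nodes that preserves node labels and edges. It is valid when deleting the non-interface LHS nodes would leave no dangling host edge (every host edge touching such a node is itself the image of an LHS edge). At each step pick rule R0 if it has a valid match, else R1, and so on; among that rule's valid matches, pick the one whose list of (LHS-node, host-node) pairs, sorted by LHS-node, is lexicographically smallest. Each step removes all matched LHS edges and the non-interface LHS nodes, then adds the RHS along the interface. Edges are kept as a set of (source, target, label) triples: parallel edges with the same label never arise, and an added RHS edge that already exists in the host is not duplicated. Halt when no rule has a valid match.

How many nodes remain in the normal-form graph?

[0] host  ⇒  4 nodes, 5 edges  {0-p->2 0-q->3 2-p->0 3-p->0 3-q->1}
[1] R1 @ {0↦0, 1↦2, 2↦3}  ⇒  4 nodes, 4 edges  {0-p->2 0-q->3 3-p->0 3-q->1}
[2] R1 @ {0↦0, 1↦3, 2↦2}  ⇒  4 nodes, 3 edges  {0-p->2 0-q->3 3-q->1}
normal form: no rule applies after step 2
NF nodes: {0:A, 1:B, 2:C, 3:C}

Answer: 4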